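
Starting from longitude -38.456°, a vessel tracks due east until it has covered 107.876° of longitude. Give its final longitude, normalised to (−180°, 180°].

+69.420°

Start at -38.456°; shift +107.876° → +69.420°.
+69.420° already lies in (−180°, 180°].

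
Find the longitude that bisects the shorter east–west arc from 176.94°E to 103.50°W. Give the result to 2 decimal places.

Signed shortest Δλ from +176.94° to -103.50° is +79.56°.
Midpoint longitude = +176.94° + (+79.56°)/2 = +176.94° + 39.78° = +216.72°.
Normalise into (−180°, 180°]: -143.28°.
(The naïve average (+176.94 + -103.50)/2 = 36.72° is on the wrong side of the globe.)

143.28°W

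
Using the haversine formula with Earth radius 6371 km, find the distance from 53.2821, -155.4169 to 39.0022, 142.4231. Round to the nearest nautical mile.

Δλ = 142.4231 − -155.4169 = 297.8400°; wrapped into (−180°, 180°]: -62.1600°.
Δφ = 39.0022 − 53.2821 = -14.2799°.
a = sin²(Δφ/2) + cos φ₁ · cos φ₂ · sin²(Δλ/2) = 0.139270.
c = 2·atan2(√a, √(1−a)) = 0.76489 rad → d = 6371·c ≈ 4873.10 km ≈ 2631.26 nmi.

2631 nmi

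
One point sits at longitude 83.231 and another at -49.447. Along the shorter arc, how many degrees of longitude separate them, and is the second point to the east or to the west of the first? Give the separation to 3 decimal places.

Raw difference: -49.447 − 83.231 = -132.678°.
Normalise into (−180°, 180°]: -132.678° stays -132.678°.
Negative ⇒ the second point lies to the west; separation 132.678°.

132.678° west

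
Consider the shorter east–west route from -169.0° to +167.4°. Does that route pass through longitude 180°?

Yes

Naïve |167.4 − -169.0| = 336.4° > 180°, so the shorter arc goes the other way round — across 180°.
Signed shortest Δλ = ((167.4 − -169.0 + 180) mod 360) − 180 = -23.6°.
Going west by 23.6° from -169.0° passes through 180° before reaching +167.4°.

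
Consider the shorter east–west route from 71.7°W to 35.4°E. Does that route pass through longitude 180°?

Signed shortest Δλ = ((35.4 − -71.7 + 180) mod 360) − 180 = 107.1°.
Going east by 107.1° from -71.7° reaches +35.4° without touching 180°.

No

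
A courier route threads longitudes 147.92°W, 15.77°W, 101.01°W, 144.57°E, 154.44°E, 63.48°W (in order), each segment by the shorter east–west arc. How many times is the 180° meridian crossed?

2

Leg 1: -147.92° → -15.77°, shortest Δλ = 132.15° (east) — does not cross 180°.
Leg 2: -15.77° → -101.01°, shortest Δλ = -85.24° (west) — does not cross 180°.
Leg 3: -101.01° → +144.57°, shortest Δλ = -114.42° (west) — crosses 180°.
Leg 4: +144.57° → +154.44°, shortest Δλ = 9.87° (east) — does not cross 180°.
Leg 5: +154.44° → -63.48°, shortest Δλ = 142.08° (east) — crosses 180°.
Total crossings: 2.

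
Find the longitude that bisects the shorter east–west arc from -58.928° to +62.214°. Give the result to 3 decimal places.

Signed shortest Δλ from -58.928° to +62.214° is +121.142°.
Midpoint longitude = -58.928° + (+121.142°)/2 = -58.928° + 60.571° = +1.643°.

+1.643°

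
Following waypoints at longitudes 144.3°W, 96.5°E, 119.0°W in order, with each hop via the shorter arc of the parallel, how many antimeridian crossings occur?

Leg 1: -144.3° → +96.5°, shortest Δλ = -119.2° (west) — crosses 180°.
Leg 2: +96.5° → -119.0°, shortest Δλ = 144.5° (east) — crosses 180°.
Total crossings: 2.

2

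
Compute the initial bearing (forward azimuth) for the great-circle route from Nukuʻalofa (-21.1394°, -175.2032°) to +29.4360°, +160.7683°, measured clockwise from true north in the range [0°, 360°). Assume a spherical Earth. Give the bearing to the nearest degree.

Δλ = 160.7683 − -175.2032 = 335.9715°; wrapped into (−180°, 180°]: -24.0285°.
θ = atan2( sin Δλ · cos φ₂ , cos φ₁ · sin φ₂ − sin φ₁ · cos φ₂ · cos Δλ )
  = atan2(-0.35462, 0.74524) = -25.447° → normalised to [0°, 360°): 334.553°.

335°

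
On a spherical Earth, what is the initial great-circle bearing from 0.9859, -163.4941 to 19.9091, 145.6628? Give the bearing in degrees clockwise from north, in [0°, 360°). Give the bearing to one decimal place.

Δλ = 145.6628 − -163.4941 = 309.1569°; wrapped into (−180°, 180°]: -50.8431°.
θ = atan2( sin Δλ · cos φ₂ , cos φ₁ · sin φ₂ − sin φ₁ · cos φ₂ · cos Δλ )
  = atan2(-0.72908, 0.33026) = -65.630° → normalised to [0°, 360°): 294.370°.

294.4°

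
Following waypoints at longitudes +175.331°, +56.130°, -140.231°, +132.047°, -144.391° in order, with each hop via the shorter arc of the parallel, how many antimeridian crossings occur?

Leg 1: +175.331° → +56.130°, shortest Δλ = -119.201° (west) — does not cross 180°.
Leg 2: +56.130° → -140.231°, shortest Δλ = 163.639° (east) — crosses 180°.
Leg 3: -140.231° → +132.047°, shortest Δλ = -87.722° (west) — crosses 180°.
Leg 4: +132.047° → -144.391°, shortest Δλ = 83.562° (east) — crosses 180°.
Total crossings: 3.

3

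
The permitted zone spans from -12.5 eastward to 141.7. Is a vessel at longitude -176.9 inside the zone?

No

Band width going east from -12.5° to +141.7°: ((141.7 − -12.5) mod 360) = 154.2°.
Offset of -176.9° east of the west edge: ((-176.9 − -12.5) mod 360) = 195.6°.
195.6° > 154.2° ⇒ outside.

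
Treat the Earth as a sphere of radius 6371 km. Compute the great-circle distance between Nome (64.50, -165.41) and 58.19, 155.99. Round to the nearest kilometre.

2135 km

Δλ = 155.99 − -165.41 = 321.40°; wrapped into (−180°, 180°]: -38.60°.
Δφ = 58.19 − 64.50 = -6.31°.
a = sin²(Δφ/2) + cos φ₁ · cos φ₂ · sin²(Δλ/2) = 0.027818.
c = 2·atan2(√a, √(1−a)) = 0.33514 rad → d = 6371·c ≈ 2135.19 km.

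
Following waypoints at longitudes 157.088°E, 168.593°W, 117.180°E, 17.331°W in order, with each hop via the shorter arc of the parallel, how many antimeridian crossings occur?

Leg 1: +157.088° → -168.593°, shortest Δλ = 34.319° (east) — crosses 180°.
Leg 2: -168.593° → +117.180°, shortest Δλ = -74.227° (west) — crosses 180°.
Leg 3: +117.180° → -17.331°, shortest Δλ = -134.511° (west) — does not cross 180°.
Total crossings: 2.

2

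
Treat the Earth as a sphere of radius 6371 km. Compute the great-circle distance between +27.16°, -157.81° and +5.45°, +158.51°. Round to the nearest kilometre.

5209 km

Δλ = 158.51 − -157.81 = 316.32°; wrapped into (−180°, 180°]: -43.68°.
Δφ = 5.45 − 27.16 = -21.71°.
a = sin²(Δφ/2) + cos φ₁ · cos φ₂ · sin²(Δλ/2) = 0.158045.
c = 2·atan2(√a, √(1−a)) = 0.81769 rad → d = 6371·c ≈ 5209.49 km.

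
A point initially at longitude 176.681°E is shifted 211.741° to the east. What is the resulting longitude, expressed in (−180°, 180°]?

Start at +176.681°; shift +211.741° → +388.422°.
+388.422° lies outside (−180°, 180°]; subtract 360° → +28.422°.

28.422°E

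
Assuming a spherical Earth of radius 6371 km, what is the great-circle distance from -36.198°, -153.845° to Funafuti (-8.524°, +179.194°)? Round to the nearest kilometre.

4112 km

Δλ = 179.194 − -153.845 = 333.039°; wrapped into (−180°, 180°]: -26.961°.
Δφ = -8.524 − -36.198 = 27.674°.
a = sin²(Δφ/2) + cos φ₁ · cos φ₂ · sin²(Δλ/2) = 0.100567.
c = 2·atan2(√a, √(1−a)) = 0.64539 rad → d = 6371·c ≈ 4111.76 km.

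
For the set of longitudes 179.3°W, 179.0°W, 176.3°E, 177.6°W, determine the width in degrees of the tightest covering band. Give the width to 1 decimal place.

6.1°

Sort the longitudes: -179.3°, -179.0°, -177.6°, +176.3°.
Eastward gaps between consecutive values (wrapping around): 0.3°, 1.4°, 353.9°, 4.4°.
Largest gap = 353.9° ⇒ minimal covering band is its complement: 360° − 353.9° = 6.1°.
Band runs from +176.3° eastward to -177.6°, crossing the antimeridian.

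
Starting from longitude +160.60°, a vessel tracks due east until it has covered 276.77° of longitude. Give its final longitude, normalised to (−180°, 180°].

+77.37°

Start at +160.60°; shift +276.77° → +437.37°.
+437.37° lies outside (−180°, 180°]; subtract 360° → +77.37°.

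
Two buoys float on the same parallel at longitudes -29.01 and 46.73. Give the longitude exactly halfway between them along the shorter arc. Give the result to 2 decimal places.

Signed shortest Δλ from -29.01° to +46.73° is +75.74°.
Midpoint longitude = -29.01° + (+75.74°)/2 = -29.01° + 37.87° = +8.86°.

+8.86°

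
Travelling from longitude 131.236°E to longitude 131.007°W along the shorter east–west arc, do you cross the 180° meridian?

Naïve |-131.007 − 131.236| = 262.243° > 180°, so the shorter arc goes the other way round — across 180°.
Signed shortest Δλ = ((-131.007 − 131.236 + 180) mod 360) − 180 = 97.757°.
Going east by 97.757° from +131.236° passes through 180° before reaching -131.007°.

Yes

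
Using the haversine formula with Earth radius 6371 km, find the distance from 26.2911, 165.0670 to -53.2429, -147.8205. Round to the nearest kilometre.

9942 km

Δλ = -147.8205 − 165.0670 = -312.8875°; wrapped into (−180°, 180°]: 47.1125°.
Δφ = -53.2429 − 26.2911 = -79.5340°.
a = sin²(Δφ/2) + cos φ₁ · cos φ₂ · sin²(Δλ/2) = 0.494867.
c = 2·atan2(√a, √(1−a)) = 1.56053 rad → d = 6371·c ≈ 9942.13 km.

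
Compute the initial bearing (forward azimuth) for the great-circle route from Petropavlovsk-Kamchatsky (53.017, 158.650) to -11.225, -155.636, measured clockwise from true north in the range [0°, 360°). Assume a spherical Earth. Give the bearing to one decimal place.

133.4°

Δλ = -155.636 − 158.650 = -314.286°; wrapped into (−180°, 180°]: 45.714°.
θ = atan2( sin Δλ · cos φ₂ , cos φ₁ · sin φ₂ − sin φ₁ · cos φ₂ · cos Δλ )
  = atan2(0.70217, -0.66420) = 133.408° → normalised to [0°, 360°): 133.408°.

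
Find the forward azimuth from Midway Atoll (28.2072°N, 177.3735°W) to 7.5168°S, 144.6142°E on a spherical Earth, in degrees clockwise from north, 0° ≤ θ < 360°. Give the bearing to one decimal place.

231.6°

Δλ = 144.6142 − -177.3735 = 321.9877°; wrapped into (−180°, 180°]: -38.0123°.
θ = atan2( sin Δλ · cos φ₂ , cos φ₁ · sin φ₂ − sin φ₁ · cos φ₂ · cos Δλ )
  = atan2(-0.61054, -0.48448) = -128.433° → normalised to [0°, 360°): 231.567°.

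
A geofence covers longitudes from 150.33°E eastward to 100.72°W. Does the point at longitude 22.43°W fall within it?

No

Band width going east from +150.33° to -100.72°: ((-100.72 − 150.33) mod 360) = 108.95°.
Offset of -22.43° east of the west edge: ((-22.43 − 150.33) mod 360) = 187.24°.
187.24° > 108.95° ⇒ outside.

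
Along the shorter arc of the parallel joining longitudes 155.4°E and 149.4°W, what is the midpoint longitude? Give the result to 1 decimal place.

177.0°W

Signed shortest Δλ from +155.4° to -149.4° is +55.2°.
Midpoint longitude = +155.4° + (+55.2°)/2 = +155.4° + 27.6° = +183.0°.
Normalise into (−180°, 180°]: -177.0°.
(The naïve average (+155.4 + -149.4)/2 = 3.0° is on the wrong side of the globe.)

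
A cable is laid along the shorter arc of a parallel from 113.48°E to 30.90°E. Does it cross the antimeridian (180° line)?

Signed shortest Δλ = ((30.90 − 113.48 + 180) mod 360) − 180 = -82.58°.
Going west by 82.58° from +113.48° reaches +30.90° without touching 180°.

No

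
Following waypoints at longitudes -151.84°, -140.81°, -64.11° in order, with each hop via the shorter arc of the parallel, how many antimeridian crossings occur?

Leg 1: -151.84° → -140.81°, shortest Δλ = 11.03° (east) — does not cross 180°.
Leg 2: -140.81° → -64.11°, shortest Δλ = 76.7° (east) — does not cross 180°.
Total crossings: 0.

0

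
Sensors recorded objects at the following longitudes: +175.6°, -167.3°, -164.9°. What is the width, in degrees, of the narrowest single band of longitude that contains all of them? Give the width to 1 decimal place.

19.5°

Sort the longitudes: -167.3°, -164.9°, +175.6°.
Eastward gaps between consecutive values (wrapping around): 2.4°, 340.5°, 17.1°.
Largest gap = 340.5° ⇒ minimal covering band is its complement: 360° − 340.5° = 19.5°.
Band runs from +175.6° eastward to -164.9°, crossing the antimeridian.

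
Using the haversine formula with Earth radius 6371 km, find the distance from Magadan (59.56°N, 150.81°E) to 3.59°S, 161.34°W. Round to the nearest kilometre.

8164 km

Δλ = -161.34 − 150.81 = -312.15°; wrapped into (−180°, 180°]: 47.85°.
Δφ = -3.59 − 59.56 = -63.15°.
a = sin²(Δφ/2) + cos φ₁ · cos φ₂ · sin²(Δλ/2) = 0.357331.
c = 2·atan2(√a, √(1−a)) = 1.28144 rad → d = 6371·c ≈ 8164.04 km.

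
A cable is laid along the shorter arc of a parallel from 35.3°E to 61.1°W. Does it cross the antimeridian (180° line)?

No

Signed shortest Δλ = ((-61.1 − 35.3 + 180) mod 360) − 180 = -96.4°.
Going west by 96.4° from +35.3° reaches -61.1° without touching 180°.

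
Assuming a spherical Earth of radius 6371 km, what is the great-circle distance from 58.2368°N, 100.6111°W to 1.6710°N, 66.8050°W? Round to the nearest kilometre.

6948 km

Δλ = -66.8050 − -100.6111 = 33.8061°.
Δφ = 1.6710 − 58.2368 = -56.5658°.
a = sin²(Δφ/2) + cos φ₁ · cos φ₂ · sin²(Δλ/2) = 0.268993.
c = 2·atan2(√a, √(1−a)) = 1.09053 rad → d = 6371·c ≈ 6947.78 km.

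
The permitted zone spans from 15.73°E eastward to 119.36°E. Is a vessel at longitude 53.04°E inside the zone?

Yes

Band width going east from +15.73° to +119.36°: ((119.36 − 15.73) mod 360) = 103.63°.
Offset of +53.04° east of the west edge: ((53.04 − 15.73) mod 360) = 37.31°.
37.31° ≤ 103.63° ⇒ inside.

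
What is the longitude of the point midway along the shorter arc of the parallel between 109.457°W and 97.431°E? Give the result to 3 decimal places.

Signed shortest Δλ from -109.457° to +97.431° is -153.112°.
Midpoint longitude = -109.457° + (-153.112°)/2 = -109.457° − 76.556° = -186.013°.
Normalise into (−180°, 180°]: +173.987°.
(The naïve average (-109.457 + +97.431)/2 = -6.013° is on the wrong side of the globe.)

173.987°E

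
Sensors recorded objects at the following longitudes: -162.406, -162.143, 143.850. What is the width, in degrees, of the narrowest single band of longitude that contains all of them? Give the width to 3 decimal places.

54.007°

Sort the longitudes: -162.406°, -162.143°, +143.850°.
Eastward gaps between consecutive values (wrapping around): 0.263°, 305.993°, 53.744°.
Largest gap = 305.993° ⇒ minimal covering band is its complement: 360° − 305.993° = 54.007°.
Band runs from +143.850° eastward to -162.143°, crossing the antimeridian.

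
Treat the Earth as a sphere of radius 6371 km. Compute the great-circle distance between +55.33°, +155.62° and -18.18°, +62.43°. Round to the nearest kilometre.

Δλ = 62.43 − 155.62 = -93.19°.
Δφ = -18.18 − 55.33 = -73.51°.
a = sin²(Δφ/2) + cos φ₁ · cos φ₂ · sin²(Δλ/2) = 0.643340.
c = 2·atan2(√a, √(1−a)) = 1.86156 rad → d = 6371·c ≈ 11859.97 km.

11860 km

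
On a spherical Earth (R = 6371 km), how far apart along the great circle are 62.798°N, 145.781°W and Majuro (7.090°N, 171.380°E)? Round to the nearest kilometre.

Δλ = 171.380 − -145.781 = 317.161°; wrapped into (−180°, 180°]: -42.839°.
Δφ = 7.090 − 62.798 = -55.708°.
a = sin²(Δφ/2) + cos φ₁ · cos φ₂ · sin²(Δλ/2) = 0.278794.
c = 2·atan2(√a, √(1−a)) = 1.11251 rad → d = 6371·c ≈ 7087.80 km.

7088 km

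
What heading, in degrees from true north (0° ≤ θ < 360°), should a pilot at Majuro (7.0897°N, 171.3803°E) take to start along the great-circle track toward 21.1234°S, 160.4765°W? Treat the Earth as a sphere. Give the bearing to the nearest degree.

Δλ = -160.4765 − 171.3803 = -331.8568°; wrapped into (−180°, 180°]: 28.1432°.
θ = atan2( sin Δλ · cos φ₂ , cos φ₁ · sin φ₂ − sin φ₁ · cos φ₂ · cos Δλ )
  = atan2(0.43998, -0.45914) = 136.221° → normalised to [0°, 360°): 136.221°.

136°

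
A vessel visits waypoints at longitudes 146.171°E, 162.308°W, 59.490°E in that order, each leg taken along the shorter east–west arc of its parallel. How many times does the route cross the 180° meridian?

Leg 1: +146.171° → -162.308°, shortest Δλ = 51.521° (east) — crosses 180°.
Leg 2: -162.308° → +59.490°, shortest Δλ = -138.202° (west) — crosses 180°.
Total crossings: 2.

2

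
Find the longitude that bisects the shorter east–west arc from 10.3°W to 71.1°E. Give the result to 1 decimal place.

30.4°E

Signed shortest Δλ from -10.3° to +71.1° is +81.4°.
Midpoint longitude = -10.3° + (+81.4°)/2 = -10.3° + 40.7° = +30.4°.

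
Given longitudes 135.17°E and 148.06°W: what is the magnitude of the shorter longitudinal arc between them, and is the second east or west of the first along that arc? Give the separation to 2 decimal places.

76.77° east

Raw difference: -148.06 − 135.17 = -283.23°.
Normalise into (−180°, 180°]: -283.23° + 360° = 76.77°.
Positive ⇒ the second point lies to the east; separation 76.77°.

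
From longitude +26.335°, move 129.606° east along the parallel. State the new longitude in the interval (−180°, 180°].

+155.941°

Start at +26.335°; shift +129.606° → +155.941°.
+155.941° already lies in (−180°, 180°].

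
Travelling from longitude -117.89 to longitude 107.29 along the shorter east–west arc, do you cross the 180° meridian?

Yes

Naïve |107.29 − -117.89| = 225.18° > 180°, so the shorter arc goes the other way round — across 180°.
Signed shortest Δλ = ((107.29 − -117.89 + 180) mod 360) − 180 = -134.82°.
Going west by 134.82° from -117.89° passes through 180° before reaching +107.29°.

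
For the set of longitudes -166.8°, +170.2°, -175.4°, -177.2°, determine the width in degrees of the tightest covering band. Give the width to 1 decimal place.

Sort the longitudes: -177.2°, -175.4°, -166.8°, +170.2°.
Eastward gaps between consecutive values (wrapping around): 1.8°, 8.6°, 337.0°, 12.6°.
Largest gap = 337.0° ⇒ minimal covering band is its complement: 360° − 337.0° = 23.0°.
Band runs from +170.2° eastward to -166.8°, crossing the antimeridian.

23.0°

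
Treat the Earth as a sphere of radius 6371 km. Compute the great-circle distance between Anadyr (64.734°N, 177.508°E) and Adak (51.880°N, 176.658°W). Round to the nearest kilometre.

1468 km

Δλ = -176.658 − 177.508 = -354.166°; wrapped into (−180°, 180°]: 5.834°.
Δφ = 51.880 − 64.734 = -12.854°.
a = sin²(Δφ/2) + cos φ₁ · cos φ₂ · sin²(Δλ/2) = 0.013212.
c = 2·atan2(√a, √(1−a)) = 0.23040 rad → d = 6371·c ≈ 1467.87 km.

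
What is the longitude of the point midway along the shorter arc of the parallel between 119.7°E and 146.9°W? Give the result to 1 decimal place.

166.4°E

Signed shortest Δλ from +119.7° to -146.9° is +93.4°.
Midpoint longitude = +119.7° + (+93.4°)/2 = +119.7° + 46.7° = +166.4°.
(The naïve average (+119.7 + -146.9)/2 = -13.6° is on the wrong side of the globe.)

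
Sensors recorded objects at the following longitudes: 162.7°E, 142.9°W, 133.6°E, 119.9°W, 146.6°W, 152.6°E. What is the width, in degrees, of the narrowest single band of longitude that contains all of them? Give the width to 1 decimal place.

106.5°

Sort the longitudes: -146.6°, -142.9°, -119.9°, +133.6°, +152.6°, +162.7°.
Eastward gaps between consecutive values (wrapping around): 3.7°, 23.0°, 253.5°, 19.0°, 10.1°, 50.7°.
Largest gap = 253.5° ⇒ minimal covering band is its complement: 360° − 253.5° = 106.5°.
Band runs from +133.6° eastward to -119.9°, crossing the antimeridian.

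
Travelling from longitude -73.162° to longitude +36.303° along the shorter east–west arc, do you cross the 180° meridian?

No

Signed shortest Δλ = ((36.303 − -73.162 + 180) mod 360) − 180 = 109.465°.
Going east by 109.465° from -73.162° reaches +36.303° without touching 180°.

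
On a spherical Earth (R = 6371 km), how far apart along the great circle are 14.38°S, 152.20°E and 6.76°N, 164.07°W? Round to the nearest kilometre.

Δλ = -164.07 − 152.20 = -316.27°; wrapped into (−180°, 180°]: 43.73°.
Δφ = 6.76 − -14.38 = 21.14°.
a = sin²(Δφ/2) + cos φ₁ · cos φ₂ · sin²(Δλ/2) = 0.167067.
c = 2·atan2(√a, √(1−a)) = 0.84214 rad → d = 6371·c ≈ 5365.29 km.

5365 km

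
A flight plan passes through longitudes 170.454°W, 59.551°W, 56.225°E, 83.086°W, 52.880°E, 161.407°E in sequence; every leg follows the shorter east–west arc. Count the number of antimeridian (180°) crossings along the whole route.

Leg 1: -170.454° → -59.551°, shortest Δλ = 110.903° (east) — does not cross 180°.
Leg 2: -59.551° → +56.225°, shortest Δλ = 115.776° (east) — does not cross 180°.
Leg 3: +56.225° → -83.086°, shortest Δλ = -139.311° (west) — does not cross 180°.
Leg 4: -83.086° → +52.880°, shortest Δλ = 135.966° (east) — does not cross 180°.
Leg 5: +52.880° → +161.407°, shortest Δλ = 108.527° (east) — does not cross 180°.
Total crossings: 0.

0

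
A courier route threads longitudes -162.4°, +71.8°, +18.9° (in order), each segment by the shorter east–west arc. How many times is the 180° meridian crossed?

1

Leg 1: -162.4° → +71.8°, shortest Δλ = -125.8° (west) — crosses 180°.
Leg 2: +71.8° → +18.9°, shortest Δλ = -52.9° (west) — does not cross 180°.
Total crossings: 1.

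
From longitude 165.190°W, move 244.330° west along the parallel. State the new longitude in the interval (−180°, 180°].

49.520°W

Start at -165.190°; shift −244.330° → -409.520°.
-409.520° lies outside (−180°, 180°]; add 360° → -49.520°.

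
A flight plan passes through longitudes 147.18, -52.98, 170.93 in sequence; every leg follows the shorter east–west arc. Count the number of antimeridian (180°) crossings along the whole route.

2

Leg 1: +147.18° → -52.98°, shortest Δλ = 159.84° (east) — crosses 180°.
Leg 2: -52.98° → +170.93°, shortest Δλ = -136.09° (west) — crosses 180°.
Total crossings: 2.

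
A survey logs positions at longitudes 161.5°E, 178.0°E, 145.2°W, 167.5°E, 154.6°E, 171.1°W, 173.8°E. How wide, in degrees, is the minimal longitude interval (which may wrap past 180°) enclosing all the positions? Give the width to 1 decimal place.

60.2°

Sort the longitudes: -171.1°, -145.2°, +154.6°, +161.5°, +167.5°, +173.8°, +178.0°.
Eastward gaps between consecutive values (wrapping around): 25.9°, 299.8°, 6.9°, 6.0°, 6.3°, 4.2°, 10.9°.
Largest gap = 299.8° ⇒ minimal covering band is its complement: 360° − 299.8° = 60.2°.
Band runs from +154.6° eastward to -145.2°, crossing the antimeridian.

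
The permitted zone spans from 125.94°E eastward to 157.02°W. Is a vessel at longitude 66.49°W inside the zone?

Band width going east from +125.94° to -157.02°: ((-157.02 − 125.94) mod 360) = 77.04°.
Offset of -66.49° east of the west edge: ((-66.49 − 125.94) mod 360) = 167.57°.
167.57° > 77.04° ⇒ outside.

No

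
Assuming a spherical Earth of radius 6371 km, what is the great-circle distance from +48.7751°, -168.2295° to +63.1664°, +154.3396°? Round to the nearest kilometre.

Δλ = 154.3396 − -168.2295 = 322.5691°; wrapped into (−180°, 180°]: -37.4309°.
Δφ = 63.1664 − 48.7751 = 14.3913°.
a = sin²(Δφ/2) + cos φ₁ · cos φ₂ · sin²(Δλ/2) = 0.046317.
c = 2·atan2(√a, √(1−a)) = 0.43382 rad → d = 6371·c ≈ 2763.88 km.

2764 km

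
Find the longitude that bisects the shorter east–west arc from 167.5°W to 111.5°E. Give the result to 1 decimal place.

152.0°E

Signed shortest Δλ from -167.5° to +111.5° is -81.0°.
Midpoint longitude = -167.5° + (-81.0°)/2 = -167.5° − 40.5° = -208.0°.
Normalise into (−180°, 180°]: +152.0°.
(The naïve average (-167.5 + +111.5)/2 = -28.0° is on the wrong side of the globe.)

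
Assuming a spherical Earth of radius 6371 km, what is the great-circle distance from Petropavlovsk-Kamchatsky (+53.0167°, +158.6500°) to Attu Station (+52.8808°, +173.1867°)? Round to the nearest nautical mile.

Δλ = 173.1867 − 158.6500 = 14.5367°.
Δφ = 52.8808 − 53.0167 = -0.1359°.
a = sin²(Δφ/2) + cos φ₁ · cos φ₂ · sin²(Δλ/2) = 0.005812.
c = 2·atan2(√a, √(1−a)) = 0.15263 rad → d = 6371·c ≈ 972.38 km ≈ 525.04 nmi.

525 nmi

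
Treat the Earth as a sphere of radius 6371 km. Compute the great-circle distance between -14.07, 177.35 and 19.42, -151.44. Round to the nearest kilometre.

5053 km

Δλ = -151.44 − 177.35 = -328.79°; wrapped into (−180°, 180°]: 31.21°.
Δφ = 19.42 − -14.07 = 33.49°.
a = sin²(Δφ/2) + cos φ₁ · cos φ₂ · sin²(Δλ/2) = 0.149208.
c = 2·atan2(√a, √(1−a)) = 0.79318 rad → d = 6371·c ≈ 5053.33 km.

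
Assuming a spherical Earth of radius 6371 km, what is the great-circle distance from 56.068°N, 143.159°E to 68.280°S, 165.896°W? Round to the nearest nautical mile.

7796 nmi

Δλ = -165.896 − 143.159 = -309.055°; wrapped into (−180°, 180°]: 50.945°.
Δφ = -68.280 − 56.068 = -124.348°.
a = sin²(Δφ/2) + cos φ₁ · cos φ₂ · sin²(Δλ/2) = 0.820319.
c = 2·atan2(√a, √(1−a)) = 2.26612 rad → d = 6371·c ≈ 14437.48 km ≈ 7795.62 nmi.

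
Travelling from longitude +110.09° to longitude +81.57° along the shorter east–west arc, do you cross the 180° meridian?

Signed shortest Δλ = ((81.57 − 110.09 + 180) mod 360) − 180 = -28.52°.
Going west by 28.52° from +110.09° reaches +81.57° without touching 180°.

No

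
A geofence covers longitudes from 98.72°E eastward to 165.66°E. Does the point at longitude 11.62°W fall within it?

No

Band width going east from +98.72° to +165.66°: ((165.66 − 98.72) mod 360) = 66.94°.
Offset of -11.62° east of the west edge: ((-11.62 − 98.72) mod 360) = 249.66°.
249.66° > 66.94° ⇒ outside.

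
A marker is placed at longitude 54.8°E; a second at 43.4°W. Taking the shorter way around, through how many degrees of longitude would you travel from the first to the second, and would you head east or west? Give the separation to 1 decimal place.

Raw difference: -43.4 − 54.8 = -98.2°.
Normalise into (−180°, 180°]: -98.2° stays -98.2°.
Negative ⇒ the second point lies to the west; separation 98.2°.

98.2° west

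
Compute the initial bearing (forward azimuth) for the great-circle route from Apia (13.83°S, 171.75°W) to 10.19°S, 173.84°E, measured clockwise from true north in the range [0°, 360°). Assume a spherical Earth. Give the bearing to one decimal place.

282.9°

Δλ = 173.84 − -171.75 = 345.59°; wrapped into (−180°, 180°]: -14.41°.
θ = atan2( sin Δλ · cos φ₂ , cos φ₁ · sin φ₂ − sin φ₁ · cos φ₂ · cos Δλ )
  = atan2(-0.24493, 0.05609) = -77.103° → normalised to [0°, 360°): 282.897°.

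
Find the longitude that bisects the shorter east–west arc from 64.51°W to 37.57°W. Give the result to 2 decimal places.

Signed shortest Δλ from -64.51° to -37.57° is +26.94°.
Midpoint longitude = -64.51° + (+26.94°)/2 = -64.51° + 13.47° = -51.04°.

51.04°W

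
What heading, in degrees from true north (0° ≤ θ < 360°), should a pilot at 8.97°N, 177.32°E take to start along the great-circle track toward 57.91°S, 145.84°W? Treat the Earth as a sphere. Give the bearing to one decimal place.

160.6°

Δλ = -145.84 − 177.32 = -323.16°; wrapped into (−180°, 180°]: 36.84°.
θ = atan2( sin Δλ · cos φ₂ , cos φ₁ · sin φ₂ − sin φ₁ · cos φ₂ · cos Δλ )
  = atan2(0.31853, -0.90314) = 160.573° → normalised to [0°, 360°): 160.573°.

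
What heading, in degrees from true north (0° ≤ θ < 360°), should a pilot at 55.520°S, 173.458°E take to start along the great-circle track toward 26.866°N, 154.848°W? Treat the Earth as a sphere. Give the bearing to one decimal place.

28.0°

Δλ = -154.848 − 173.458 = -328.306°; wrapped into (−180°, 180°]: 31.694°.
θ = atan2( sin Δλ · cos φ₂ , cos φ₁ · sin φ₂ − sin φ₁ · cos φ₂ · cos Δλ )
  = atan2(0.46868, 0.88152) = 27.998° → normalised to [0°, 360°): 27.998°.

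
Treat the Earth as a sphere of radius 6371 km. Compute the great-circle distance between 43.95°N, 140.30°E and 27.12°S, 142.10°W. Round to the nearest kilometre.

Δλ = -142.10 − 140.30 = -282.40°; wrapped into (−180°, 180°]: 77.60°.
Δφ = -27.12 − 43.95 = -71.07°.
a = sin²(Δφ/2) + cos φ₁ · cos φ₂ · sin²(Δλ/2) = 0.589389.
c = 2·atan2(√a, √(1−a)) = 1.75054 rad → d = 6371·c ≈ 11152.69 km.

11153 km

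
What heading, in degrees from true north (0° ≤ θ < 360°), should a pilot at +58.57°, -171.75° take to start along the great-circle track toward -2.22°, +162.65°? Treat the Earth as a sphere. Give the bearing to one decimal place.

208.7°

Δλ = 162.65 − -171.75 = 334.40°; wrapped into (−180°, 180°]: -25.60°.
θ = atan2( sin Δλ · cos φ₂ , cos φ₁ · sin φ₂ − sin φ₁ · cos φ₂ · cos Δλ )
  = atan2(-0.43176, -0.78914) = -151.316° → normalised to [0°, 360°): 208.684°.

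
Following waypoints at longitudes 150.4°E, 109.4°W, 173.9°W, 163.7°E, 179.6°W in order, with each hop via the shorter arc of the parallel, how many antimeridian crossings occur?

3

Leg 1: +150.4° → -109.4°, shortest Δλ = 100.2° (east) — crosses 180°.
Leg 2: -109.4° → -173.9°, shortest Δλ = -64.5° (west) — does not cross 180°.
Leg 3: -173.9° → +163.7°, shortest Δλ = -22.4° (west) — crosses 180°.
Leg 4: +163.7° → -179.6°, shortest Δλ = 16.7° (east) — crosses 180°.
Total crossings: 3.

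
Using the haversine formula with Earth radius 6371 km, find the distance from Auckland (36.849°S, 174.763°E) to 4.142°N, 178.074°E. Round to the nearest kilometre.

Δλ = 178.074 − 174.763 = 3.311°.
Δφ = 4.142 − -36.849 = 40.991°.
a = sin²(Δφ/2) + cos φ₁ · cos φ₂ · sin²(Δλ/2) = 0.123260.
c = 2·atan2(√a, √(1−a)) = 0.71746 rad → d = 6371·c ≈ 4570.92 km.

4571 km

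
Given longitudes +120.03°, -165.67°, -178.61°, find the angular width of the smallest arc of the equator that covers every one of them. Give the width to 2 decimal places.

74.30°

Sort the longitudes: -178.61°, -165.67°, +120.03°.
Eastward gaps between consecutive values (wrapping around): 12.94°, 285.70°, 61.36°.
Largest gap = 285.70° ⇒ minimal covering band is its complement: 360° − 285.70° = 74.30°.
Band runs from +120.03° eastward to -165.67°, crossing the antimeridian.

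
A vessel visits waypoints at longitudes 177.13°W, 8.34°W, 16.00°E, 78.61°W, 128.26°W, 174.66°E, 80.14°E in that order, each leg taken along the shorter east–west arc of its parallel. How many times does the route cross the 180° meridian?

Leg 1: -177.13° → -8.34°, shortest Δλ = 168.79° (east) — does not cross 180°.
Leg 2: -8.34° → +16.00°, shortest Δλ = 24.34° (east) — does not cross 180°.
Leg 3: +16.00° → -78.61°, shortest Δλ = -94.61° (west) — does not cross 180°.
Leg 4: -78.61° → -128.26°, shortest Δλ = -49.65° (west) — does not cross 180°.
Leg 5: -128.26° → +174.66°, shortest Δλ = -57.08° (west) — crosses 180°.
Leg 6: +174.66° → +80.14°, shortest Δλ = -94.52° (west) — does not cross 180°.
Total crossings: 1.

1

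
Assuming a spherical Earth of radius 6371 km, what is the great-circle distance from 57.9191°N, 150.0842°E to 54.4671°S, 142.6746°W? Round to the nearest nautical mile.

7491 nmi

Δλ = -142.6746 − 150.0842 = -292.7588°; wrapped into (−180°, 180°]: 67.2412°.
Δφ = -54.4671 − 57.9191 = -112.3862°.
a = sin²(Δφ/2) + cos φ₁ · cos φ₂ · sin²(Δλ/2) = 0.785054.
c = 2·atan2(√a, √(1−a)) = 2.17743 rad → d = 6371·c ≈ 13872.42 km ≈ 7490.51 nmi.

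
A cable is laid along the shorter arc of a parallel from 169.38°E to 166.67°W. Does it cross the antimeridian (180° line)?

Yes

Naïve |-166.67 − 169.38| = 336.05° > 180°, so the shorter arc goes the other way round — across 180°.
Signed shortest Δλ = ((-166.67 − 169.38 + 180) mod 360) − 180 = 23.95°.
Going east by 23.95° from +169.38° passes through 180° before reaching -166.67°.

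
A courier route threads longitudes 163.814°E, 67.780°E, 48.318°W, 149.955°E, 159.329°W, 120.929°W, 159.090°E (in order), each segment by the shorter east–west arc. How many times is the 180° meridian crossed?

3

Leg 1: +163.814° → +67.780°, shortest Δλ = -96.034° (west) — does not cross 180°.
Leg 2: +67.780° → -48.318°, shortest Δλ = -116.098° (west) — does not cross 180°.
Leg 3: -48.318° → +149.955°, shortest Δλ = -161.727° (west) — crosses 180°.
Leg 4: +149.955° → -159.329°, shortest Δλ = 50.716° (east) — crosses 180°.
Leg 5: -159.329° → -120.929°, shortest Δλ = 38.4° (east) — does not cross 180°.
Leg 6: -120.929° → +159.090°, shortest Δλ = -79.981° (west) — crosses 180°.
Total crossings: 3.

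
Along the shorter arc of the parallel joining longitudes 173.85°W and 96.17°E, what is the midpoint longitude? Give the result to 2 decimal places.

141.16°E

Signed shortest Δλ from -173.85° to +96.17° is -89.98°.
Midpoint longitude = -173.85° + (-89.98°)/2 = -173.85° − 44.99° = -218.84°.
Normalise into (−180°, 180°]: +141.16°.
(The naïve average (-173.85 + +96.17)/2 = -38.84° is on the wrong side of the globe.)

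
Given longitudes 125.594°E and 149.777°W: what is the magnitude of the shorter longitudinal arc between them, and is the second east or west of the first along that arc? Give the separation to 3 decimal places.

84.629° east

Raw difference: -149.777 − 125.594 = -275.371°.
Normalise into (−180°, 180°]: -275.371° + 360° = 84.629°.
Positive ⇒ the second point lies to the east; separation 84.629°.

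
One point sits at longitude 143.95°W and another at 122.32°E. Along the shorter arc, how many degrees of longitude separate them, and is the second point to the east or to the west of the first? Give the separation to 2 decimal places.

Raw difference: 122.32 − -143.95 = 266.27°.
Normalise into (−180°, 180°]: 266.27° − 360° = -93.73°.
Negative ⇒ the second point lies to the west; separation 93.73°.

93.73° west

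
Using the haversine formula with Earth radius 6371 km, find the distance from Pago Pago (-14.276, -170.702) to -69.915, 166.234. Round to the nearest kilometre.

6390 km

Δλ = 166.234 − -170.702 = 336.936°; wrapped into (−180°, 180°]: -23.064°.
Δφ = -69.915 − -14.276 = -55.639°.
a = sin²(Δφ/2) + cos φ₁ · cos φ₂ · sin²(Δλ/2) = 0.231098.
c = 2·atan2(√a, √(1−a)) = 1.00297 rad → d = 6371·c ≈ 6389.90 km.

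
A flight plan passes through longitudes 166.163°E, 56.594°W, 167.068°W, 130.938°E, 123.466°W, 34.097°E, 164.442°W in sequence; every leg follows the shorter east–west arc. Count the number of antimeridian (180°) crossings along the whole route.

4

Leg 1: +166.163° → -56.594°, shortest Δλ = 137.243° (east) — crosses 180°.
Leg 2: -56.594° → -167.068°, shortest Δλ = -110.474° (west) — does not cross 180°.
Leg 3: -167.068° → +130.938°, shortest Δλ = -61.994° (west) — crosses 180°.
Leg 4: +130.938° → -123.466°, shortest Δλ = 105.596° (east) — crosses 180°.
Leg 5: -123.466° → +34.097°, shortest Δλ = 157.563° (east) — does not cross 180°.
Leg 6: +34.097° → -164.442°, shortest Δλ = 161.461° (east) — crosses 180°.
Total crossings: 4.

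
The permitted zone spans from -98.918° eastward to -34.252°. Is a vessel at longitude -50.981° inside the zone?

Yes

Band width going east from -98.918° to -34.252°: ((-34.252 − -98.918) mod 360) = 64.666°.
Offset of -50.981° east of the west edge: ((-50.981 − -98.918) mod 360) = 47.937°.
47.937° ≤ 64.666° ⇒ inside.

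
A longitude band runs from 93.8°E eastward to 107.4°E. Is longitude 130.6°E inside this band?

No

Band width going east from +93.8° to +107.4°: ((107.4 − 93.8) mod 360) = 13.6°.
Offset of +130.6° east of the west edge: ((130.6 − 93.8) mod 360) = 36.8°.
36.8° > 13.6° ⇒ outside.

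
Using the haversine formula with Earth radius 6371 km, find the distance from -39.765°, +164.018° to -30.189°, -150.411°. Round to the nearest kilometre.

Δλ = -150.411 − 164.018 = -314.429°; wrapped into (−180°, 180°]: 45.571°.
Δφ = -30.189 − -39.765 = 9.576°.
a = sin²(Δφ/2) + cos φ₁ · cos φ₂ · sin²(Δλ/2) = 0.106622.
c = 2·atan2(√a, √(1−a)) = 0.66526 rad → d = 6371·c ≈ 4238.37 km.

4238 km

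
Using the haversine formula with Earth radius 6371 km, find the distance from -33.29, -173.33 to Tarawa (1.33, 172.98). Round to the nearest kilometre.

Δλ = 172.98 − -173.33 = 346.31°; wrapped into (−180°, 180°]: -13.69°.
Δφ = 1.33 − -33.29 = 34.62°.
a = sin²(Δφ/2) + cos φ₁ · cos φ₂ · sin²(Δλ/2) = 0.100402.
c = 2·atan2(√a, √(1−a)) = 0.64484 rad → d = 6371·c ≈ 4108.27 km.

4108 km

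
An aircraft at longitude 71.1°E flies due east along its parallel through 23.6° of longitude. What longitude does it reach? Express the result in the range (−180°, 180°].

94.7°E

Start at +71.1°; shift +23.6° → +94.7°.
+94.7° already lies in (−180°, 180°].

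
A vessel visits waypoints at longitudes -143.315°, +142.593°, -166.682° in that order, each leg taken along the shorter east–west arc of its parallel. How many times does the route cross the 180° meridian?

2

Leg 1: -143.315° → +142.593°, shortest Δλ = -74.092° (west) — crosses 180°.
Leg 2: +142.593° → -166.682°, shortest Δλ = 50.725° (east) — crosses 180°.
Total crossings: 2.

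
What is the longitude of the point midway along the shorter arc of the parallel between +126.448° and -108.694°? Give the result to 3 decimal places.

-171.123°

Signed shortest Δλ from +126.448° to -108.694° is +124.858°.
Midpoint longitude = +126.448° + (+124.858°)/2 = +126.448° + 62.429° = +188.877°.
Normalise into (−180°, 180°]: -171.123°.
(The naïve average (+126.448 + -108.694)/2 = 8.877° is on the wrong side of the globe.)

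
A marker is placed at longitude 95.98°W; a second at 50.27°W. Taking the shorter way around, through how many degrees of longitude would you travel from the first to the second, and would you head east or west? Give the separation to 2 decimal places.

Raw difference: -50.27 − -95.98 = 45.71°.
Normalise into (−180°, 180°]: 45.71° stays 45.71°.
Positive ⇒ the second point lies to the east; separation 45.71°.

45.71° east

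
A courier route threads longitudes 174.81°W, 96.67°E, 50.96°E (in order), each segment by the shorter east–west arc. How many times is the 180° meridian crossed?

1

Leg 1: -174.81° → +96.67°, shortest Δλ = -88.52° (west) — crosses 180°.
Leg 2: +96.67° → +50.96°, shortest Δλ = -45.71° (west) — does not cross 180°.
Total crossings: 1.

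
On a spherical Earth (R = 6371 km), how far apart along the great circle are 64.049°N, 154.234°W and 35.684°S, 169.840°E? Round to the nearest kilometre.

Δλ = 169.840 − -154.234 = 324.074°; wrapped into (−180°, 180°]: -35.926°.
Δφ = -35.684 − 64.049 = -99.733°.
a = sin²(Δφ/2) + cos φ₁ · cos φ₂ · sin²(Δλ/2) = 0.618335.
c = 2·atan2(√a, √(1−a)) = 1.80973 rad → d = 6371·c ≈ 11529.82 km.

11530 km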